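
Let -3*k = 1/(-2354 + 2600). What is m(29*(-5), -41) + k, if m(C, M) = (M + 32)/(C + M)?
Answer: 538/11439 ≈ 0.047032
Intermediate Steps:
m(C, M) = (32 + M)/(C + M)
k = -1/738 (k = -1/(3*(-2354 + 2600)) = -⅓/246 = -⅓*1/246 = -1/738 ≈ -0.0013550)
m(29*(-5), -41) + k = (32 - 41)/(29*(-5) - 41) - 1/738 = -9/(-145 - 41) - 1/738 = -9/(-186) - 1/738 = -1/186*(-9) - 1/738 = 3/62 - 1/738 = 538/11439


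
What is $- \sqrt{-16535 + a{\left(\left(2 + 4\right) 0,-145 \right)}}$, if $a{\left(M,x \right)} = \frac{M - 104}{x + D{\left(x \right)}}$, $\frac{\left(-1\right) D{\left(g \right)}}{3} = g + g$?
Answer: $- \frac{i \sqrt{347651391}}{145} \approx - 128.59 i$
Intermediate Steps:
$D{\left(g \right)} = - 6 g$ ($D{\left(g \right)} = - 3 \left(g + g\right) = - 3 \cdot 2 g = - 6 g$)
$a{\left(M,x \right)} = - \frac{-104 + M}{5 x}$ ($a{\left(M,x \right)} = \frac{M - 104}{x - 6 x} = \frac{-104 + M}{\left(-5\right) x} = \left(-104 + M\right) \left(- \frac{1}{5 x}\right) = - \frac{-104 + M}{5 x}$)
$- \sqrt{-16535 + a{\left(\left(2 + 4\right) 0,-145 \right)}} = - \sqrt{-16535 + \frac{104 - \left(2 + 4\right) 0}{5 \left(-145\right)}} = - \sqrt{-16535 + \frac{1}{5} \left(- \frac{1}{145}\right) \left(104 - 6 \cdot 0\right)} = - \sqrt{-16535 + \frac{1}{5} \left(- \frac{1}{145}\right) \left(104 - 0\right)} = - \sqrt{-16535 + \frac{1}{5} \left(- \frac{1}{145}\right) \left(104 + 0\right)} = - \sqrt{-16535 + \frac{1}{5} \left(- \frac{1}{145}\right) 104} = - \sqrt{-16535 - \frac{104}{725}} = - \sqrt{- \frac{11987979}{725}} = - \frac{i \sqrt{347651391}}{145}$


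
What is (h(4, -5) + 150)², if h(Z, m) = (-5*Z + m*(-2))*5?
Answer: 10000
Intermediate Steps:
h(Z, m) = -25*Z - 10*m (h(Z, m) = (-5*Z - 2*m)*5 = -25*Z - 10*m)
(h(4, -5) + 150)² = ((-25*4 - 10*(-5)) + 150)² = ((-100 + 50) + 150)² = (-50 + 150)² = 100² = 10000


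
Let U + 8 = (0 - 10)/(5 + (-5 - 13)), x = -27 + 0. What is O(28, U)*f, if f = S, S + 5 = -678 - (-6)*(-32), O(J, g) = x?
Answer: 23625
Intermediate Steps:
x = -27
U = -94/13 (U = -8 + (0 - 10)/(5 + (-5 - 13)) = -8 - 10/(5 - 18) = -8 - 10/(-13) = -8 - 10*(-1/13) = -8 + 10/13 = -94/13 ≈ -7.2308)
O(J, g) = -27
S = -875 (S = -5 + (-678 - (-6)*(-32)) = -5 + (-678 - 1*192) = -5 + (-678 - 192) = -5 - 870 = -875)
f = -875
O(28, U)*f = -27*(-875) = 23625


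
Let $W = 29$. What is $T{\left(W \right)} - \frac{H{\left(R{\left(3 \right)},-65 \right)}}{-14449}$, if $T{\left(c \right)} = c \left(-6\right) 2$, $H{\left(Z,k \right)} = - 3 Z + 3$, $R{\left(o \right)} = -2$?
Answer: $- \frac{5028243}{14449} \approx -348.0$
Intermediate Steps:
$H{\left(Z,k \right)} = 3 - 3 Z$
$T{\left(c \right)} = - 12 c$ ($T{\left(c \right)} = - 6 c 2 = - 12 c$)
$T{\left(W \right)} - \frac{H{\left(R{\left(3 \right)},-65 \right)}}{-14449} = \left(-12\right) 29 - \frac{3 - -6}{-14449} = -348 - \left(3 + 6\right) \left(- \frac{1}{14449}\right) = -348 - 9 \left(- \frac{1}{14449}\right) = -348 - - \frac{9}{14449} = -348 + \frac{9}{14449} = - \frac{5028243}{14449}$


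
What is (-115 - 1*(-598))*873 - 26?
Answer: 421633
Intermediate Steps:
(-115 - 1*(-598))*873 - 26 = (-115 + 598)*873 - 26 = 483*873 - 26 = 421659 - 26 = 421633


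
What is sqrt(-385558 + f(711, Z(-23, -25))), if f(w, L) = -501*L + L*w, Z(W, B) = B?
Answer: 2*I*sqrt(97702) ≈ 625.15*I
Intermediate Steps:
sqrt(-385558 + f(711, Z(-23, -25))) = sqrt(-385558 - 25*(-501 + 711)) = sqrt(-385558 - 25*210) = sqrt(-385558 - 5250) = sqrt(-390808) = 2*I*sqrt(97702)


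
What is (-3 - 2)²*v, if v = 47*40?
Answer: 47000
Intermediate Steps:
v = 1880
(-3 - 2)²*v = (-3 - 2)²*1880 = (-5)²*1880 = 25*1880 = 47000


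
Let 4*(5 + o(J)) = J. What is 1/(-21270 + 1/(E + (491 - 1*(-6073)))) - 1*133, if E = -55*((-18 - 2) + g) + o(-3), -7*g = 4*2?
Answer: -611585094277/4598382542 ≈ -133.00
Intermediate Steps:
g = -8/7 (g = -4*2/7 = -⅐*8 = -8/7 ≈ -1.1429)
o(J) = -5 + J/4
E = 32399/28 (E = -55*((-18 - 2) - 8/7) + (-5 + (¼)*(-3)) = -55*(-20 - 8/7) + (-5 - ¾) = -55*(-148/7) - 23/4 = 8140/7 - 23/4 = 32399/28 ≈ 1157.1)
1/(-21270 + 1/(E + (491 - 1*(-6073)))) - 1*133 = 1/(-21270 + 1/(32399/28 + (491 - 1*(-6073)))) - 1*133 = 1/(-21270 + 1/(32399/28 + (491 + 6073))) - 133 = 1/(-21270 + 1/(32399/28 + 6564)) - 133 = 1/(-21270 + 1/(216191/28)) - 133 = 1/(-21270 + 28/216191) - 133 = 1/(-4598382542/216191) - 133 = -216191/4598382542 - 133 = -611585094277/4598382542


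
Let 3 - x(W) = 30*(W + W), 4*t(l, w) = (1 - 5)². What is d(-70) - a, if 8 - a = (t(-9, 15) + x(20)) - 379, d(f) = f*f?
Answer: 3320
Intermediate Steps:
t(l, w) = 4 (t(l, w) = (1 - 5)²/4 = (¼)*(-4)² = (¼)*16 = 4)
x(W) = 3 - 60*W (x(W) = 3 - 30*(W + W) = 3 - 30*2*W = 3 - 60*W)
d(f) = f²
a = 1580 (a = 8 - ((4 + (3 - 60*20)) - 379) = 8 - ((4 + (3 - 1200)) - 379) = 8 - ((4 - 1197) - 379) = 8 - (-1193 - 379) = 8 - 1*(-1572) = 8 + 1572 = 1580)
d(-70) - a = (-70)² - 1*1580 = 4900 - 1580 = 3320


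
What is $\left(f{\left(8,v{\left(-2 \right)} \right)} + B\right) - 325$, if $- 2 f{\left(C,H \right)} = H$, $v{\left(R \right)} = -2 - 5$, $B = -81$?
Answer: $- \frac{805}{2} \approx -402.5$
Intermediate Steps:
$v{\left(R \right)} = -7$ ($v{\left(R \right)} = -2 - 5 = -7$)
$f{\left(C,H \right)} = - \frac{H}{2}$
$\left(f{\left(8,v{\left(-2 \right)} \right)} + B\right) - 325 = \left(\left(- \frac{1}{2}\right) \left(-7\right) - 81\right) - 325 = \left(\frac{7}{2} - 81\right) - 325 = - \frac{155}{2} - 325 = - \frac{805}{2}$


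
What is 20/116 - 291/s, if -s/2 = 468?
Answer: 4373/9048 ≈ 0.48331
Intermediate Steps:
s = -936 (s = -2*468 = -936)
20/116 - 291/s = 20/116 - 291/(-936) = 20*(1/116) - 291*(-1/936) = 5/29 + 97/312 = 4373/9048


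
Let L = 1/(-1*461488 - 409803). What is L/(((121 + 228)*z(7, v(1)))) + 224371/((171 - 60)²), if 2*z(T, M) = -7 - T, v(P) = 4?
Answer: 477588013736044/26226035972073 ≈ 18.210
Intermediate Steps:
z(T, M) = -7/2 - T/2 (z(T, M) = (-7 - T)/2 = -7/2 - T/2)
L = -1/871291 (L = 1/(-461488 - 409803) = 1/(-871291) = -1/871291 ≈ -1.1477e-6)
L/(((121 + 228)*z(7, v(1)))) + 224371/((171 - 60)²) = -1/((121 + 228)*(-7/2 - ½*7))/871291 + 224371/((171 - 60)²) = -1/(349*(-7/2 - 7/2))/871291 + 224371/(111²) = -1/(871291*(349*(-7))) + 224371/12321 = -1/871291/(-2443) + 224371*(1/12321) = -1/871291*(-1/2443) + 224371/12321 = 1/2128563913 + 224371/12321 = 477588013736044/26226035972073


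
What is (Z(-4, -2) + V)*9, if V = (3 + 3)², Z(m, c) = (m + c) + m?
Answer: 234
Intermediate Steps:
Z(m, c) = c + 2*m (Z(m, c) = (c + m) + m = c + 2*m)
V = 36 (V = 6² = 36)
(Z(-4, -2) + V)*9 = ((-2 + 2*(-4)) + 36)*9 = ((-2 - 8) + 36)*9 = (-10 + 36)*9 = 26*9 = 234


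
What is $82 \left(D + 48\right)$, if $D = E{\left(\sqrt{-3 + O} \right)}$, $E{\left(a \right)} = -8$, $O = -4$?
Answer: $3280$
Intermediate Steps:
$D = -8$
$82 \left(D + 48\right) = 82 \left(-8 + 48\right) = 82 \cdot 40 = 3280$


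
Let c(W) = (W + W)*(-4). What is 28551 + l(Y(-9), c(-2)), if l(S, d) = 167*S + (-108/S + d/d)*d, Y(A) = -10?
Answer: 135349/5 ≈ 27070.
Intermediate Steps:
c(W) = -8*W (c(W) = (2*W)*(-4) = -8*W)
l(S, d) = 167*S + d*(1 - 108/S) (l(S, d) = 167*S + (-108/S + 1)*d = 167*S + (1 - 108/S)*d = 167*S + d*(1 - 108/S))
28551 + l(Y(-9), c(-2)) = 28551 + (-8*(-2) + 167*(-10) - 108*(-8*(-2))/(-10)) = 28551 + (16 - 1670 - 108*16*(-⅒)) = 28551 + (16 - 1670 + 864/5) = 28551 - 7406/5 = 135349/5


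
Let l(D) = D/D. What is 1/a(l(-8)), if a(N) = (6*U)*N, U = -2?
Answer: -1/12 ≈ -0.083333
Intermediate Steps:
l(D) = 1
a(N) = -12*N (a(N) = (6*(-2))*N = -12*N)
1/a(l(-8)) = 1/(-12*1) = 1/(-12) = -1/12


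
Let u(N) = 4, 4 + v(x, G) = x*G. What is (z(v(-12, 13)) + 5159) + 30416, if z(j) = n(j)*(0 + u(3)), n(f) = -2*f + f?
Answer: 36215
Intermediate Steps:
n(f) = -f
v(x, G) = -4 + G*x (v(x, G) = -4 + x*G = -4 + G*x)
z(j) = -4*j (z(j) = (-j)*(0 + 4) = -j*4 = -4*j)
(z(v(-12, 13)) + 5159) + 30416 = (-4*(-4 + 13*(-12)) + 5159) + 30416 = (-4*(-4 - 156) + 5159) + 30416 = (-4*(-160) + 5159) + 30416 = (640 + 5159) + 30416 = 5799 + 30416 = 36215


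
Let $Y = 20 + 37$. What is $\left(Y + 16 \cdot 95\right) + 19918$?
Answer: $21495$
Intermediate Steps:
$Y = 57$
$\left(Y + 16 \cdot 95\right) + 19918 = \left(57 + 16 \cdot 95\right) + 19918 = \left(57 + 1520\right) + 19918 = 1577 + 19918 = 21495$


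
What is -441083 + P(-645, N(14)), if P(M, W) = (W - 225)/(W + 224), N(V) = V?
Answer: -104977965/238 ≈ -4.4108e+5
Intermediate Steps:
P(M, W) = (-225 + W)/(224 + W)
-441083 + P(-645, N(14)) = -441083 + (-225 + 14)/(224 + 14) = -441083 - 211/238 = -104977965/238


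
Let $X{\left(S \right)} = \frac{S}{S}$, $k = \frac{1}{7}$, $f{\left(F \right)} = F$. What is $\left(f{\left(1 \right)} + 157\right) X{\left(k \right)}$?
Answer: $158$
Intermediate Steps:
$k = \frac{1}{7} \approx 0.14286$
$X{\left(S \right)} = 1$
$\left(f{\left(1 \right)} + 157\right) X{\left(k \right)} = \left(1 + 157\right) 1 = 158 \cdot 1 = 158$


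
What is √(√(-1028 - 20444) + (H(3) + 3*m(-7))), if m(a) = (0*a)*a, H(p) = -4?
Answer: 2*√(-1 + I*√1342) ≈ 8.4436 + 8.6772*I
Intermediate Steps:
m(a) = 0 (m(a) = 0*a = 0)
√(√(-1028 - 20444) + (H(3) + 3*m(-7))) = √(√(-1028 - 20444) + (-4 + 3*0)) = √(√(-21472) + (-4 + 0)) = √(4*I*√1342 - 4) = √(-4 + 4*I*√1342)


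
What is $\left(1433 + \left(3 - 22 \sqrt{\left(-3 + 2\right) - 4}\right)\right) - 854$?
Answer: $582 - 22 i \sqrt{5} \approx 582.0 - 49.193 i$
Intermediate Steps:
$\left(1433 + \left(3 - 22 \sqrt{\left(-3 + 2\right) - 4}\right)\right) - 854 = \left(1433 + \left(3 - 22 \sqrt{-1 - 4}\right)\right) - 854 = \left(1433 + \left(3 - 22 \sqrt{-5}\right)\right) - 854 = \left(1433 + \left(3 - 22 i \sqrt{5}\right)\right) - 854 = \left(1436 - 22 i \sqrt{5}\right) - 854 = 582 - 22 i \sqrt{5}$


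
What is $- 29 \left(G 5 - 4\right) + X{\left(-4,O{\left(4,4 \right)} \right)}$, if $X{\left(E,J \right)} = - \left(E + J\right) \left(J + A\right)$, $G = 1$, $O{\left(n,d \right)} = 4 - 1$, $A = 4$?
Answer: $-22$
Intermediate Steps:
$O{\left(n,d \right)} = 3$
$X{\left(E,J \right)} = - \left(4 + J\right) \left(E + J\right)$ ($X{\left(E,J \right)} = - \left(E + J\right) \left(J + 4\right) = - \left(E + J\right) \left(4 + J\right) = - \left(4 + J\right) \left(E + J\right)$)
$- 29 \left(G 5 - 4\right) + X{\left(-4,O{\left(4,4 \right)} \right)} = - 29 \left(1 \cdot 5 - 4\right) - \left(5 - 12\right) = - 29 \left(5 - 4\right) + \left(\left(-1\right) 9 + 16 - 12 + 12\right) = \left(-29\right) 1 + \left(-9 + 16 - 12 + 12\right) = -29 + 7 = -22$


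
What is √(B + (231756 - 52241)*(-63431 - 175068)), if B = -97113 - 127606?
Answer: 4*I*√2675898294 ≈ 2.0692e+5*I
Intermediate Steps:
B = -224719
√(B + (231756 - 52241)*(-63431 - 175068)) = √(-224719 + (231756 - 52241)*(-63431 - 175068)) = √(-224719 + 179515*(-238499)) = √(-224719 - 42814147985) = √(-42814372704) = 4*I*√2675898294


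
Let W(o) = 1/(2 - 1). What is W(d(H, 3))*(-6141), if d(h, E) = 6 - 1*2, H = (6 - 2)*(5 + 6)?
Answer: -6141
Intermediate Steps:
H = 44 (H = 4*11 = 44)
d(h, E) = 4 (d(h, E) = 6 - 2 = 4)
W(o) = 1 (W(o) = 1/1 = 1)
W(d(H, 3))*(-6141) = 1*(-6141) = -6141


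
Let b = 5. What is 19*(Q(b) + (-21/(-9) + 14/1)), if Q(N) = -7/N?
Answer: 4256/15 ≈ 283.73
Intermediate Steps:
19*(Q(b) + (-21/(-9) + 14/1)) = 19*(-7/5 + (-21/(-9) + 14/1)) = 19*(-7*⅕ + (-21*(-⅑) + 14*1)) = 19*(-7/5 + (7/3 + 14)) = 19*(-7/5 + 49/3) = 19*(224/15) = 4256/15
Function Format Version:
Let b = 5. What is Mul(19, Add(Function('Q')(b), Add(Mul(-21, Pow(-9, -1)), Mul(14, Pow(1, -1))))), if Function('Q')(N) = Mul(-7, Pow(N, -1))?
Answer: Rational(4256, 15) ≈ 283.73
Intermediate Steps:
Mul(19, Add(Function('Q')(b), Add(Mul(-21, Pow(-9, -1)), Mul(14, Pow(1, -1))))) = Mul(19, Add(Mul(-7, Pow(5, -1)), Add(Mul(-21, Pow(-9, -1)), Mul(14, Pow(1, -1))))) = Mul(19, Add(Mul(-7, Rational(1, 5)), Add(Mul(-21, Rational(-1, 9)), Mul(14, 1)))) = Mul(19, Add(Rational(-7, 5), Add(Rational(7, 3), 14))) = Mul(19, Add(Rational(-7, 5), Rational(49, 3))) = Mul(19, Rational(224, 15)) = Rational(4256, 15)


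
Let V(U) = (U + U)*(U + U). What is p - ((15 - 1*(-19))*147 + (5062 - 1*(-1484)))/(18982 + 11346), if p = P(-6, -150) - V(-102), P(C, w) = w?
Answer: -158336349/3791 ≈ -41766.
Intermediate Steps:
V(U) = 4*U² (V(U) = (2*U)*(2*U) = 4*U²)
p = -41766 (p = -150 - 4*(-102)² = -150 - 4*10404 = -150 - 1*41616 = -150 - 41616 = -41766)
p - ((15 - 1*(-19))*147 + (5062 - 1*(-1484)))/(18982 + 11346) = -41766 - ((15 - 1*(-19))*147 + (5062 - 1*(-1484)))/(18982 + 11346) = -41766 - ((15 + 19)*147 + (5062 + 1484))/30328 = -41766 - (34*147 + 6546)/30328 = -41766 - (4998 + 6546)/30328 = -41766 - 11544/30328 = -41766 - 1*1443/3791 = -41766 - 1443/3791 = -158336349/3791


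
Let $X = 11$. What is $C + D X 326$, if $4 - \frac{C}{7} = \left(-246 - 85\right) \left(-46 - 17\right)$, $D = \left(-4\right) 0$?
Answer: $-145943$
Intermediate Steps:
$D = 0$
$C = -145943$ ($C = 28 - 7 \left(-246 - 85\right) \left(-46 - 17\right) = 28 - 7 \left(\left(-331\right) \left(-63\right)\right) = 28 - 145971 = -145943$)
$C + D X 326 = -145943 + 0 \cdot 11 \cdot 326 = -145943 + 0 \cdot 326 = -145943 + 0 = -145943$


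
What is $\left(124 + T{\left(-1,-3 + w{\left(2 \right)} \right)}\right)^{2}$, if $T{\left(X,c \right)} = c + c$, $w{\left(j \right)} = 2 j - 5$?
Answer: $13456$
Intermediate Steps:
$w{\left(j \right)} = -5 + 2 j$
$T{\left(X,c \right)} = 2 c$
$\left(124 + T{\left(-1,-3 + w{\left(2 \right)} \right)}\right)^{2} = \left(124 + 2 \left(-3 + \left(-5 + 2 \cdot 2\right)\right)\right)^{2} = \left(124 + 2 \left(-3 + \left(-5 + 4\right)\right)\right)^{2} = \left(124 + 2 \left(-3 - 1\right)\right)^{2} = \left(124 + 2 \left(-4\right)\right)^{2} = \left(124 - 8\right)^{2} = 116^{2} = 13456$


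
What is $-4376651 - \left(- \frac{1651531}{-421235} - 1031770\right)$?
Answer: $- \frac{1408982599566}{421235} \approx -3.3449 \cdot 10^{6}$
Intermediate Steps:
$-4376651 - \left(- \frac{1651531}{-421235} - 1031770\right) = -4376651 - \left(\left(-1651531\right) \left(- \frac{1}{421235}\right) - 1031770\right) = -4376651 - \left(\frac{1651531}{421235} - 1031770\right) = -4376651 - - \frac{434615984419}{421235} = -4376651 + \frac{434615984419}{421235} = - \frac{1408982599566}{421235}$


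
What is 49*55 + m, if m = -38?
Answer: 2657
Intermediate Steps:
49*55 + m = 49*55 - 38 = 2695 - 38 = 2657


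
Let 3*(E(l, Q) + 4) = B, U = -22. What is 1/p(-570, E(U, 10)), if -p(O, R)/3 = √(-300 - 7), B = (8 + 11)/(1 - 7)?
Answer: I*√307/921 ≈ 0.019024*I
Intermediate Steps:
B = -19/6 (B = 19/(-6) = 19*(-⅙) = -19/6 ≈ -3.1667)
E(l, Q) = -91/18 (E(l, Q) = -4 + (⅓)*(-19/6) = -4 - 19/18 = -91/18)
p(O, R) = -3*I*√307 (p(O, R) = -3*√(-300 - 7) = -3*I*√307)
1/p(-570, E(U, 10)) = 1/(-3*I*√307) = I*√307/921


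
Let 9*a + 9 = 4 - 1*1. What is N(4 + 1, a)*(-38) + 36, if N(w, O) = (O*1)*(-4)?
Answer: -196/3 ≈ -65.333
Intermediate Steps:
a = -⅔ (a = -1 + (4 - 1*1)/9 = -1 + (4 - 1)/9 = -1 + (⅑)*3 = -1 + ⅓ = -⅔ ≈ -0.66667)
N(w, O) = -4*O (N(w, O) = O*(-4) = -4*O)
N(4 + 1, a)*(-38) + 36 = -4*(-⅔)*(-38) + 36 = (8/3)*(-38) + 36 = -304/3 + 36 = -196/3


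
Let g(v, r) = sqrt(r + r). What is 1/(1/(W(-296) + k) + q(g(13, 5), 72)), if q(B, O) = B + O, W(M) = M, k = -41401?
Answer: 125182024551/8995716367399 - 1738639809*sqrt(10)/8995716367399 ≈ 0.013305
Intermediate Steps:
g(v, r) = sqrt(2)*sqrt(r) (g(v, r) = sqrt(2*r) = sqrt(2)*sqrt(r))
1/(1/(W(-296) + k) + q(g(13, 5), 72)) = 1/(1/(-296 - 41401) + (sqrt(2)*sqrt(5) + 72)) = 1/(1/(-41697) + (sqrt(10) + 72)) = 1/(-1/41697 + (72 + sqrt(10))) = 1/(3002183/41697 + sqrt(10))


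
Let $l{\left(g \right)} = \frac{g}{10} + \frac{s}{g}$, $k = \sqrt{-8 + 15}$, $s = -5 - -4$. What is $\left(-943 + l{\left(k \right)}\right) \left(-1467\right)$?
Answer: $1383381 + \frac{4401 \sqrt{7}}{70} \approx 1.3835 \cdot 10^{6}$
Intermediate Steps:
$s = -1$ ($s = -5 + 4 = -1$)
$k = \sqrt{7} \approx 2.6458$
$l{\left(g \right)} = - \frac{1}{g} + \frac{g}{10}$ ($l{\left(g \right)} = \frac{g}{10} - \frac{1}{g} = - \frac{1}{g} + \frac{g}{10}$)
$\left(-943 + l{\left(k \right)}\right) \left(-1467\right) = \left(-943 + \left(- \frac{1}{\sqrt{7}} + \frac{\sqrt{7}}{10}\right)\right) \left(-1467\right) = \left(-943 + \left(- \frac{\sqrt{7}}{7} + \frac{\sqrt{7}}{10}\right)\right) \left(-1467\right) = \left(-943 - \frac{3 \sqrt{7}}{70}\right) \left(-1467\right) = 1383381 + \frac{4401 \sqrt{7}}{70}$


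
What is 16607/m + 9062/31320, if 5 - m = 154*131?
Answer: -6247403/11698020 ≈ -0.53406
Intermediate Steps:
m = -20169 (m = 5 - 154*131 = 5 - 1*20174 = 5 - 20174 = -20169)
16607/m + 9062/31320 = 16607/(-20169) + 9062/31320 = 16607*(-1/20169) + 9062*(1/31320) = -16607/20169 + 4531/15660 = -6247403/11698020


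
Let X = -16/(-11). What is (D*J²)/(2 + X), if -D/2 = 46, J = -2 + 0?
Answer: -2024/19 ≈ -106.53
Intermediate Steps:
J = -2
D = -92 (D = -2*46 = -92)
X = 16/11 (X = -16*(-1/11) = 16/11 ≈ 1.4545)
(D*J²)/(2 + X) = (-92*(-2)²)/(2 + 16/11) = (-92*4)/(38/11) = -368*11/38 = -2024/19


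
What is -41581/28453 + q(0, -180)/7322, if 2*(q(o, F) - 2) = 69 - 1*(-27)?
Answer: -151516716/104166433 ≈ -1.4546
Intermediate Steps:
q(o, F) = 50 (q(o, F) = 2 + (69 - 1*(-27))/2 = 2 + (69 + 27)/2 = 2 + (1/2)*96 = 2 + 48 = 50)
-41581/28453 + q(0, -180)/7322 = -41581/28453 + 50/7322 = -41581*1/28453 + 50*(1/7322) = -41581/28453 + 25/3661 = -151516716/104166433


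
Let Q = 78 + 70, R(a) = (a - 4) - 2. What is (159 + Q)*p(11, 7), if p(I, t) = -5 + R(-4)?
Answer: -4605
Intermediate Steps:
R(a) = -6 + a (R(a) = (-4 + a) - 2 = -6 + a)
Q = 148
p(I, t) = -15 (p(I, t) = -5 + (-6 - 4) = -5 - 10 = -15)
(159 + Q)*p(11, 7) = (159 + 148)*(-15) = 307*(-15) = -4605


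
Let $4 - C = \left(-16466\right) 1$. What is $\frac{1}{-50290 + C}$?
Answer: $- \frac{1}{33820} \approx -2.9568 \cdot 10^{-5}$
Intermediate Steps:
$C = 16470$ ($C = 4 - \left(-16466\right) 1 = 4 - -16466 = 4 + 16466 = 16470$)
$\frac{1}{-50290 + C} = \frac{1}{-50290 + 16470} = \frac{1}{-33820} = - \frac{1}{33820}$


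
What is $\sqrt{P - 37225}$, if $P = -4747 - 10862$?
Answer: $i \sqrt{52834} \approx 229.86 i$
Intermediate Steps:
$P = -15609$ ($P = -4747 - 10862 = -15609$)
$\sqrt{P - 37225} = \sqrt{-15609 - 37225} = \sqrt{-52834} = i \sqrt{52834}$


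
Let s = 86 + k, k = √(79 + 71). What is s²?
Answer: 7546 + 860*√6 ≈ 9652.6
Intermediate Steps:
k = 5*√6 (k = √150 = 5*√6 ≈ 12.247)
s = 86 + 5*√6 ≈ 98.247
s² = (86 + 5*√6)²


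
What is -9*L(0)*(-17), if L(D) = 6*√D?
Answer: 0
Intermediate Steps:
-9*L(0)*(-17) = -54*√0*(-17) = -54*0*(-17) = -9*0*(-17) = 0*(-17) = 0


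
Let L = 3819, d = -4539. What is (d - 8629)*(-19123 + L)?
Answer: 201523072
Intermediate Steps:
(d - 8629)*(-19123 + L) = (-4539 - 8629)*(-19123 + 3819) = -13168*(-15304) = 201523072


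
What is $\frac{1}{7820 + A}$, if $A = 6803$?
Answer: $\frac{1}{14623} \approx 6.8385 \cdot 10^{-5}$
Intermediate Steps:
$\frac{1}{7820 + A} = \frac{1}{7820 + 6803} = \frac{1}{14623}$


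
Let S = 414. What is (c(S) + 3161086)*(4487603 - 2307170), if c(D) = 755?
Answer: 6894182457153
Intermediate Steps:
(c(S) + 3161086)*(4487603 - 2307170) = (755 + 3161086)*(4487603 - 2307170) = 3161841*2180433 = 6894182457153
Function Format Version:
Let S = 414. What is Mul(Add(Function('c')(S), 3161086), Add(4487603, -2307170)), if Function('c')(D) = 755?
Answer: 6894182457153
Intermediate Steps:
Mul(Add(Function('c')(S), 3161086), Add(4487603, -2307170)) = Mul(Add(755, 3161086), Add(4487603, -2307170)) = Mul(3161841, 2180433) = 6894182457153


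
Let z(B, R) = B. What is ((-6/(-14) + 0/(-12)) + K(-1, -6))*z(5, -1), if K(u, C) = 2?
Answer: 85/7 ≈ 12.143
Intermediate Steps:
((-6/(-14) + 0/(-12)) + K(-1, -6))*z(5, -1) = ((-6/(-14) + 0/(-12)) + 2)*5 = ((-6*(-1/14) + 0*(-1/12)) + 2)*5 = ((3/7 + 0) + 2)*5 = (3/7 + 2)*5 = (17/7)*5 = 85/7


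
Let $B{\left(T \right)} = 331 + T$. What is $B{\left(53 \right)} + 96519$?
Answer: $96903$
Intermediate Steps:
$B{\left(53 \right)} + 96519 = \left(331 + 53\right) + 96519 = 384 + 96519 = 96903$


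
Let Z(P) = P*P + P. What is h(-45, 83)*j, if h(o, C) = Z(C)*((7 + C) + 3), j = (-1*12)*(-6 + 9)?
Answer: -23342256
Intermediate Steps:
j = -36 (j = -12*3 = -36)
Z(P) = P + P**2 (Z(P) = P**2 + P = P + P**2)
h(o, C) = C*(1 + C)*(10 + C) (h(o, C) = (C*(1 + C))*((7 + C) + 3) = (C*(1 + C))*(10 + C) = C*(1 + C)*(10 + C))
h(-45, 83)*j = (83*(1 + 83)*(10 + 83))*(-36) = (83*84*93)*(-36) = 648396*(-36) = -23342256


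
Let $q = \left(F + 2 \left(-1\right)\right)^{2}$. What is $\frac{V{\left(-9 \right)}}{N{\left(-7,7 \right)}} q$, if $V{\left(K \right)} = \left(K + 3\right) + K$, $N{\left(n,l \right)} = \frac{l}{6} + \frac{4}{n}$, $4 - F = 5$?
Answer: $- \frac{1134}{5} \approx -226.8$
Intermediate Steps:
$F = -1$ ($F = 4 - 5 = -1$)
$q = 9$ ($q = \left(-1 + 2 \left(-1\right)\right)^{2} = \left(-1 - 2\right)^{2} = \left(-3\right)^{2} = 9$)
$N{\left(n,l \right)} = \frac{4}{n} + \frac{l}{6}$ ($N{\left(n,l \right)} = l \frac{1}{6} + \frac{4}{n} = \frac{l}{6} + \frac{4}{n} = \frac{4}{n} + \frac{l}{6}$)
$V{\left(K \right)} = 3 + 2 K$ ($V{\left(K \right)} = \left(3 + K\right) + K = 3 + 2 K$)
$\frac{V{\left(-9 \right)}}{N{\left(-7,7 \right)}} q = \frac{3 + 2 \left(-9\right)}{\frac{4}{-7} + \frac{1}{6} \cdot 7} \cdot 9 = \frac{3 - 18}{4 \left(- \frac{1}{7}\right) + \frac{7}{6}} \cdot 9 = - \frac{15}{- \frac{4}{7} + \frac{7}{6}} \cdot 9 = - \frac{15}{\frac{25}{42}} \cdot 9 = \left(-15\right) \frac{42}{25} \cdot 9 = \left(- \frac{126}{5}\right) 9 = - \frac{1134}{5}$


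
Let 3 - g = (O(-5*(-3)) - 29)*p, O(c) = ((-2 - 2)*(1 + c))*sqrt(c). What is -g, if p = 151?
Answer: -4382 - 9664*sqrt(15) ≈ -41811.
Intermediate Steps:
O(c) = sqrt(c)*(-4 - 4*c) (O(c) = (-4*(1 + c))*sqrt(c) = (-4 - 4*c)*sqrt(c) = sqrt(c)*(-4 - 4*c))
g = 4382 + 9664*sqrt(15) (g = 3 - (4*sqrt(-5*(-3))*(-1 - (-5)*(-3)) - 29)*151 = 3 - (4*sqrt(15)*(-1 - 1*15) - 29)*151 = 3 - (4*sqrt(15)*(-1 - 15) - 29)*151 = 3 - (4*sqrt(15)*(-16) - 29)*151 = 3 - (-64*sqrt(15) - 29)*151 = 3 - (-29 - 64*sqrt(15))*151 = 3 - (-4379 - 9664*sqrt(15)) = 3 + (4379 + 9664*sqrt(15)) = 4382 + 9664*sqrt(15) ≈ 41811.)
-g = -(4382 + 9664*sqrt(15)) = -4382 - 9664*sqrt(15)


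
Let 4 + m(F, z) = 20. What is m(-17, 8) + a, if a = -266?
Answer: -250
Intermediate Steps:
m(F, z) = 16 (m(F, z) = -4 + 20 = 16)
m(-17, 8) + a = 16 - 266 = -250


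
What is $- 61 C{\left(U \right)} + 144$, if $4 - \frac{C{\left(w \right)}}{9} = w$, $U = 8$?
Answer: $2340$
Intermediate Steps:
$C{\left(w \right)} = 36 - 9 w$
$- 61 C{\left(U \right)} + 144 = - 61 \left(36 - 72\right) + 144 = \left(-61\right) \left(-36\right) + 144 = 2196 + 144 = 2340$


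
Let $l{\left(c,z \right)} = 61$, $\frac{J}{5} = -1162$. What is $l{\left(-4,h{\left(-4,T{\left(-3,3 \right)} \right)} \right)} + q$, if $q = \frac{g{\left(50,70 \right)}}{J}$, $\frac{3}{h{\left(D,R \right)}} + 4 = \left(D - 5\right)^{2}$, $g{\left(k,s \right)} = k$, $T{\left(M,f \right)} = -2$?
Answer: $\frac{35436}{581} \approx 60.991$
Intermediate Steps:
$J = -5810$ ($J = 5 \left(-1162\right) = -5810$)
$h{\left(D,R \right)} = \frac{3}{-4 + \left(-5 + D\right)^{2}}$ ($h{\left(D,R \right)} = \frac{3}{-4 + \left(D - 5\right)^{2}} = \frac{3}{-4 + \left(-5 + D\right)^{2}}$)
$q = - \frac{5}{581}$ ($q = \frac{50}{-5810} = 50 \left(- \frac{1}{5810}\right) = - \frac{5}{581} \approx -0.0086059$)
$l{\left(-4,h{\left(-4,T{\left(-3,3 \right)} \right)} \right)} + q = 61 - \frac{5}{581} = \frac{35436}{581}$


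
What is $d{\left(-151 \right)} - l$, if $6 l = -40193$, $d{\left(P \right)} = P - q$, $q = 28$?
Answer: $\frac{39119}{6} \approx 6519.8$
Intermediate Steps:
$d{\left(P \right)} = -28 + P$ ($d{\left(P \right)} = P - 28 = -28 + P$)
$l = - \frac{40193}{6}$ ($l = \frac{1}{6} \left(-40193\right) = - \frac{40193}{6} \approx -6698.8$)
$d{\left(-151 \right)} - l = \left(-28 - 151\right) - - \frac{40193}{6} = -179 + \frac{40193}{6} = \frac{39119}{6}$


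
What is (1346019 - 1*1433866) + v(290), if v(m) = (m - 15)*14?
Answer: -83997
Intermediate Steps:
v(m) = -210 + 14*m (v(m) = (-15 + m)*14 = -210 + 14*m)
(1346019 - 1*1433866) + v(290) = (1346019 - 1*1433866) + (-210 + 14*290) = (1346019 - 1433866) + (-210 + 4060) = -87847 + 3850 = -83997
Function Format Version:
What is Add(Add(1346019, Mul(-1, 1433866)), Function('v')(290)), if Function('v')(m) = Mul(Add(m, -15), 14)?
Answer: -83997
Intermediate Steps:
Function('v')(m) = Add(-210, Mul(14, m)) (Function('v')(m) = Mul(Add(-15, m), 14) = Add(-210, Mul(14, m)))
Add(Add(1346019, Mul(-1, 1433866)), Function('v')(290)) = Add(Add(1346019, Mul(-1, 1433866)), Add(-210, Mul(14, 290))) = Add(Add(1346019, -1433866), Add(-210, 4060)) = Add(-87847, 3850) = -83997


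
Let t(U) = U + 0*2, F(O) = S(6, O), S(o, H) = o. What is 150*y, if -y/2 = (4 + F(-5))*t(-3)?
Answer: 9000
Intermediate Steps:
F(O) = 6
t(U) = U (t(U) = U + 0 = U)
y = 60 (y = -2*(4 + 6)*(-3) = -20*(-3) = -2*(-30) = 60)
150*y = 150*60 = 9000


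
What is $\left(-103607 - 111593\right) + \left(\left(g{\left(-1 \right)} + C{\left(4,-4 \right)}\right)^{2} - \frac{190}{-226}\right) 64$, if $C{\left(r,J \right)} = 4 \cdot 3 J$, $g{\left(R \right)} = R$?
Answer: $- \frac{6947488}{113} \approx -61482.0$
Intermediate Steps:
$C{\left(r,J \right)} = 12 J$
$\left(-103607 - 111593\right) + \left(\left(g{\left(-1 \right)} + C{\left(4,-4 \right)}\right)^{2} - \frac{190}{-226}\right) 64 = \left(-103607 - 111593\right) + \left(\left(-1 + 12 \left(-4\right)\right)^{2} - \frac{190}{-226}\right) 64 = -215200 + \left(\left(-1 - 48\right)^{2} - - \frac{95}{113}\right) 64 = -215200 + \left(\left(-49\right)^{2} + \frac{95}{113}\right) 64 = -215200 + \left(2401 + \frac{95}{113}\right) 64 = -215200 + \frac{271408}{113} \cdot 64 = -215200 + \frac{17370112}{113} = - \frac{6947488}{113}$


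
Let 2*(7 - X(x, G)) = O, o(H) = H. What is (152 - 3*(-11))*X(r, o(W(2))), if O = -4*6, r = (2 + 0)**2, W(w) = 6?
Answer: 3515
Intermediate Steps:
r = 4 (r = 2**2 = 4)
O = -24
X(x, G) = 19 (X(x, G) = 7 - 1/2*(-24) = 7 + 12 = 19)
(152 - 3*(-11))*X(r, o(W(2))) = (152 - 3*(-11))*19 = (152 + 33)*19 = 185*19 = 3515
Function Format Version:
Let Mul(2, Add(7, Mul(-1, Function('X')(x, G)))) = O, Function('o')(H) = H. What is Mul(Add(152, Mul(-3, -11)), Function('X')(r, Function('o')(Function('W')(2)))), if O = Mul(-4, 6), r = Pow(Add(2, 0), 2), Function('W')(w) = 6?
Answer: 3515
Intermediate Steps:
r = 4 (r = Pow(2, 2) = 4)
O = -24
Function('X')(x, G) = 19 (Function('X')(x, G) = Add(7, Mul(Rational(-1, 2), -24)) = Add(7, 12) = 19)
Mul(Add(152, Mul(-3, -11)), Function('X')(r, Function('o')(Function('W')(2)))) = Mul(Add(152, Mul(-3, -11)), 19) = Mul(Add(152, 33), 19) = Mul(185, 19) = 3515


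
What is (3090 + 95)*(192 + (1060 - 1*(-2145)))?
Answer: 10819445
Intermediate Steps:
(3090 + 95)*(192 + (1060 - 1*(-2145))) = 3185*(192 + (1060 + 2145)) = 3185*(192 + 3205) = 3185*3397 = 10819445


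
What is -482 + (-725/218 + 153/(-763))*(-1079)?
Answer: 5070567/1526 ≈ 3322.8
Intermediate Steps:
-482 + (-725/218 + 153/(-763))*(-1079) = -482 + (-725*1/218 + 153*(-1/763))*(-1079) = -482 + (-725/218 - 153/763)*(-1079) = -482 - 5381/1526*(-1079) = -482 + 5806099/1526 = 5070567/1526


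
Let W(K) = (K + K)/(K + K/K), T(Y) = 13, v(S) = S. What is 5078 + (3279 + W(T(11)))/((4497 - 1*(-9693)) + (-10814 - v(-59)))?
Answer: 122123476/24045 ≈ 5079.0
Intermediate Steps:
W(K) = 2*K/(1 + K) (W(K) = (2*K)/(K + 1) = (2*K)/(1 + K) = 2*K/(1 + K))
5078 + (3279 + W(T(11)))/((4497 - 1*(-9693)) + (-10814 - v(-59))) = 5078 + (3279 + 2*13/(1 + 13))/((4497 - 1*(-9693)) + (-10814 - 1*(-59))) = 5078 + (3279 + 2*13/14)/((4497 + 9693) + (-10814 + 59)) = 5078 + (3279 + 2*13*(1/14))/(14190 - 10755) = 5078 + (3279 + 13/7)/3435 = 5078 + (22966/7)*(1/3435) = 5078 + 22966/24045 = 122123476/24045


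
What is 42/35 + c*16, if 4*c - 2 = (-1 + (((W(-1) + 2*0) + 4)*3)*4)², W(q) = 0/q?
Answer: 44226/5 ≈ 8845.2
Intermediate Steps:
W(q) = 0
c = 2211/4 (c = ½ + (-1 + (((0 + 2*0) + 4)*3)*4)²/4 = ½ + (-1 + (((0 + 0) + 4)*3)*4)²/4 = ½ + (-1 + ((0 + 4)*3)*4)²/4 = ½ + (-1 + (4*3)*4)²/4 = ½ + (-1 + 12*4)²/4 = ½ + (-1 + 48)²/4 = ½ + (¼)*47² = ½ + (¼)*2209 = ½ + 2209/4 = 2211/4 ≈ 552.75)
42/35 + c*16 = 42/35 + (2211/4)*16 = 42*(1/35) + 8844 = 6/5 + 8844 = 44226/5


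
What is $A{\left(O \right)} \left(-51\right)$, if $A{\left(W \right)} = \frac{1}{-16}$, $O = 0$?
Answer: $\frac{51}{16} \approx 3.1875$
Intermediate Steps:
$A{\left(W \right)} = - \frac{1}{16}$
$A{\left(O \right)} \left(-51\right) = \left(- \frac{1}{16}\right) \left(-51\right) = \frac{51}{16}$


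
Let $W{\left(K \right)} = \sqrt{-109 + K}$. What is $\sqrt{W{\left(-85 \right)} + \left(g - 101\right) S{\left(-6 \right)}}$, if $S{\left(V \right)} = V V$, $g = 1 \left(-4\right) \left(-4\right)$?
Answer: $\sqrt{-3060 + i \sqrt{194}} \approx 0.1259 + 55.317 i$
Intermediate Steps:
$g = 16$ ($g = \left(-4\right) \left(-4\right) = 16$)
$S{\left(V \right)} = V^{2}$
$\sqrt{W{\left(-85 \right)} + \left(g - 101\right) S{\left(-6 \right)}} = \sqrt{\sqrt{-109 - 85} + \left(16 - 101\right) \left(-6\right)^{2}} = \sqrt{\sqrt{-194} - 3060} = \sqrt{i \sqrt{194} - 3060} = \sqrt{-3060 + i \sqrt{194}}$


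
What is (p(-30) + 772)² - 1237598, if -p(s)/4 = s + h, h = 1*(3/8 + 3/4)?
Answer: -1799767/4 ≈ -4.4994e+5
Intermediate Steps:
h = 9/8 (h = 1*(3*(⅛) + 3*(¼)) = 1*(3/8 + ¾) = 1*(9/8) = 9/8 ≈ 1.1250)
p(s) = -9/2 - 4*s (p(s) = -4*(s + 9/8) = -4*(9/8 + s) = -9/2 - 4*s)
(p(-30) + 772)² - 1237598 = ((-9/2 - 4*(-30)) + 772)² - 1237598 = ((-9/2 + 120) + 772)² - 1237598 = (231/2 + 772)² - 1237598 = (1775/2)² - 1237598 = 3150625/4 - 1237598 = -1799767/4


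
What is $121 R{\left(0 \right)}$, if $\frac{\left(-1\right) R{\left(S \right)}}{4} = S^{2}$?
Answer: $0$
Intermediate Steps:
$R{\left(S \right)} = - 4 S^{2}$
$121 R{\left(0 \right)} = 121 \left(- 4 \cdot 0^{2}\right) = 121 \left(\left(-4\right) 0\right) = 121 \cdot 0 = 0$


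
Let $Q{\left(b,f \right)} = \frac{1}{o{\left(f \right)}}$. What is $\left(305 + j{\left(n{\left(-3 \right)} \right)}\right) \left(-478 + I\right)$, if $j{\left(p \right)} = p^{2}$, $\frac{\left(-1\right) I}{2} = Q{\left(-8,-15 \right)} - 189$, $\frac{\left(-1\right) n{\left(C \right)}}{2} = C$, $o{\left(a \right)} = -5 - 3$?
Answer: $- \frac{136059}{4} \approx -34015.0$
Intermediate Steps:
$o{\left(a \right)} = -8$ ($o{\left(a \right)} = -5 - 3 = -8$)
$Q{\left(b,f \right)} = - \frac{1}{8}$ ($Q{\left(b,f \right)} = \frac{1}{-8} = - \frac{1}{8}$)
$n{\left(C \right)} = - 2 C$
$I = \frac{1513}{4}$ ($I = - 2 \left(- \frac{1}{8} - 189\right) = \left(-2\right) \left(- \frac{1513}{8}\right) = \frac{1513}{4} \approx 378.25$)
$\left(305 + j{\left(n{\left(-3 \right)} \right)}\right) \left(-478 + I\right) = \left(305 + \left(\left(-2\right) \left(-3\right)\right)^{2}\right) \left(-478 + \frac{1513}{4}\right) = \left(305 + 6^{2}\right) \left(- \frac{399}{4}\right) = \left(305 + 36\right) \left(- \frac{399}{4}\right) = 341 \left(- \frac{399}{4}\right) = - \frac{136059}{4}$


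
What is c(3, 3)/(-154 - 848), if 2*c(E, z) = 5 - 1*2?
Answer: -1/668 ≈ -0.0014970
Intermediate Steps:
c(E, z) = 3/2 (c(E, z) = (5 - 1*2)/2 = (5 - 2)/2 = (½)*3 = 3/2)
c(3, 3)/(-154 - 848) = (3/2)/(-154 - 848) = (3/2)/(-1002) = -1/1002*3/2 = -1/668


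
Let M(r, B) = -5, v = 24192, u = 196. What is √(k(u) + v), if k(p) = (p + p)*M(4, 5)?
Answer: 2*√5558 ≈ 149.10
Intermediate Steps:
k(p) = -10*p (k(p) = (p + p)*(-5) = (2*p)*(-5) = -10*p)
√(k(u) + v) = √(-10*196 + 24192) = √(-1960 + 24192) = √22232 = 2*√5558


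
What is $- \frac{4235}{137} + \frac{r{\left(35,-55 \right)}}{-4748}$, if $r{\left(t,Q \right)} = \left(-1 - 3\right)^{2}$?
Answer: $- \frac{5027493}{162619} \approx -30.916$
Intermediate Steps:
$r{\left(t,Q \right)} = 16$ ($r{\left(t,Q \right)} = \left(-4\right)^{2} = 16$)
$- \frac{4235}{137} + \frac{r{\left(35,-55 \right)}}{-4748} = - \frac{4235}{137} + \frac{16}{-4748} = \left(-4235\right) \frac{1}{137} + 16 \left(- \frac{1}{4748}\right) = - \frac{4235}{137} - \frac{4}{1187} = - \frac{5027493}{162619}$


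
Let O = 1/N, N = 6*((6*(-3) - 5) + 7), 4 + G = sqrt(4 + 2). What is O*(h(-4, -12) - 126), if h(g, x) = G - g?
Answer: 21/16 - sqrt(6)/96 ≈ 1.2870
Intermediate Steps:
G = -4 + sqrt(6) (G = -4 + sqrt(4 + 2) = -4 + sqrt(6) ≈ -1.5505)
h(g, x) = -4 + sqrt(6) - g (h(g, x) = (-4 + sqrt(6)) - g = -4 + sqrt(6) - g)
N = -96 (N = 6*((-18 - 5) + 7) = 6*(-23 + 7) = 6*(-16) = -96)
O = -1/96 (O = 1/(-96) = -1/96 ≈ -0.010417)
O*(h(-4, -12) - 126) = -((-4 + sqrt(6) - 1*(-4)) - 126)/96 = -((-4 + sqrt(6) + 4) - 126)/96 = -(sqrt(6) - 126)/96 = -(-126 + sqrt(6))/96 = 21/16 - sqrt(6)/96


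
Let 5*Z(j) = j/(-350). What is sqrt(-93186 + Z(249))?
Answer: I*sqrt(11415302430)/350 ≈ 305.26*I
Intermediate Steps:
Z(j) = -j/1750 (Z(j) = (j/(-350))/5 = (j*(-1/350))/5 = (-j/350)/5 = -j/1750)
sqrt(-93186 + Z(249)) = sqrt(-93186 - 1/1750*249) = sqrt(-93186 - 249/1750) = sqrt(-163075749/1750) = I*sqrt(11415302430)/350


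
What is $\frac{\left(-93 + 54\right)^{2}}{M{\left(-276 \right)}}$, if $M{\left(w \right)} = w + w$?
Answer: $- \frac{507}{184} \approx -2.7554$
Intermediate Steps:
$M{\left(w \right)} = 2 w$
$\frac{\left(-93 + 54\right)^{2}}{M{\left(-276 \right)}} = \frac{\left(-93 + 54\right)^{2}}{2 \left(-276\right)} = \frac{\left(-39\right)^{2}}{-552} = 1521 \left(- \frac{1}{552}\right) = - \frac{507}{184}$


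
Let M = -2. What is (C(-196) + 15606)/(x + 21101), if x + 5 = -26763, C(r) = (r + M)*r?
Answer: -18138/1889 ≈ -9.6019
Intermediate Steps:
C(r) = r*(-2 + r) (C(r) = (r - 2)*r = (-2 + r)*r = r*(-2 + r))
x = -26768 (x = -5 - 26763 = -26768)
(C(-196) + 15606)/(x + 21101) = (-196*(-2 - 196) + 15606)/(-26768 + 21101) = (-196*(-198) + 15606)/(-5667) = (38808 + 15606)*(-1/5667) = 54414*(-1/5667) = -18138/1889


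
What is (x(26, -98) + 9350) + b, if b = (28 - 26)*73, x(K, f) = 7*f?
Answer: 8810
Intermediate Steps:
b = 146 (b = 2*73 = 146)
(x(26, -98) + 9350) + b = (7*(-98) + 9350) + 146 = (-686 + 9350) + 146 = 8664 + 146 = 8810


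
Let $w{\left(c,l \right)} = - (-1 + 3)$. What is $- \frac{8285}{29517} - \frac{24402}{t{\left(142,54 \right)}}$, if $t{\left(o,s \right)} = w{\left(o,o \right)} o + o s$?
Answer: $- \frac{390725137}{108976764} \approx -3.5854$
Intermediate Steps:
$w{\left(c,l \right)} = -2$ ($w{\left(c,l \right)} = \left(-1\right) 2 = -2$)
$t{\left(o,s \right)} = - 2 o + o s$
$- \frac{8285}{29517} - \frac{24402}{t{\left(142,54 \right)}} = - \frac{8285}{29517} - \frac{24402}{142 \left(-2 + 54\right)} = \left(-8285\right) \frac{1}{29517} - \frac{24402}{142 \cdot 52} = - \frac{8285}{29517} - \frac{24402}{7384} = - \frac{8285}{29517} - \frac{12201}{3692} = - \frac{390725137}{108976764}$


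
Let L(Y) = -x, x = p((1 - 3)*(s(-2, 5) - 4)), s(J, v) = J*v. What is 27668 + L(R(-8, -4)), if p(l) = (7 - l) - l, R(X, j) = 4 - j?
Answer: 27717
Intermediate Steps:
p(l) = 7 - 2*l
x = -49 (x = 7 - 2*(1 - 3)*(-2*5 - 4) = 7 - (-4)*(-10 - 4) = 7 - (-4)*(-14) = 7 - 2*28 = 7 - 56 = -49)
L(Y) = 49 (L(Y) = -1*(-49) = 49)
27668 + L(R(-8, -4)) = 27668 + 49 = 27717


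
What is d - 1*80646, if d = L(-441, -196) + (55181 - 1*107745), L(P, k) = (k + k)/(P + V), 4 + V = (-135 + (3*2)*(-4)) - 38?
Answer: -42760214/321 ≈ -1.3321e+5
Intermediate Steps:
V = -201 (V = -4 + ((-135 + (3*2)*(-4)) - 38) = -4 + ((-135 + 6*(-4)) - 38) = -4 + ((-135 - 24) - 38) = -4 + (-159 - 38) = -4 - 197 = -201)
L(P, k) = 2*k/(-201 + P) (L(P, k) = (k + k)/(P - 201) = (2*k)/(-201 + P) = 2*k/(-201 + P))
d = -16872848/321 (d = 2*(-196)/(-201 - 441) + (55181 - 1*107745) = 2*(-196)/(-642) + (55181 - 107745) = 2*(-196)*(-1/642) - 52564 = 196/321 - 52564 = -16872848/321 ≈ -52563.)
d - 1*80646 = -16872848/321 - 1*80646 = -16872848/321 - 80646 = -42760214/321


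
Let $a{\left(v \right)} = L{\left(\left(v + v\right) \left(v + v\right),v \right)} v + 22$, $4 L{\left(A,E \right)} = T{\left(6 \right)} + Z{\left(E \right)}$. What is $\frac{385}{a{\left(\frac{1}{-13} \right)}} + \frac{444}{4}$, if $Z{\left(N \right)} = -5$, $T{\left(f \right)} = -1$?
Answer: $\frac{14767}{115} \approx 128.41$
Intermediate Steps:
$L{\left(A,E \right)} = - \frac{3}{2}$ ($L{\left(A,E \right)} = \frac{-1 - 5}{4} = \frac{1}{4} \left(-6\right) = - \frac{3}{2}$)
$a{\left(v \right)} = 22 - \frac{3 v}{2}$ ($a{\left(v \right)} = - \frac{3 v}{2} + 22 = 22 - \frac{3 v}{2}$)
$\frac{385}{a{\left(\frac{1}{-13} \right)}} + \frac{444}{4} = \frac{385}{22 - \frac{3}{2 \left(-13\right)}} + \frac{444}{4} = \frac{385}{22 - - \frac{3}{26}} + 444 \cdot \frac{1}{4} = \frac{385}{22 + \frac{3}{26}} + 111 = \frac{385}{\frac{575}{26}} + 111 = 385 \cdot \frac{26}{575} + 111 = \frac{2002}{115} + 111 = \frac{14767}{115}$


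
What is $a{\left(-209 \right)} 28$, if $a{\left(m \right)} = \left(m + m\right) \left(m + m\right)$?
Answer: $4892272$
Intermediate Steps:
$a{\left(m \right)} = 4 m^{2}$ ($a{\left(m \right)} = 2 m 2 m = 4 m^{2}$)
$a{\left(-209 \right)} 28 = 4 \left(-209\right)^{2} \cdot 28 = 4 \cdot 43681 \cdot 28 = 174724 \cdot 28 = 4892272$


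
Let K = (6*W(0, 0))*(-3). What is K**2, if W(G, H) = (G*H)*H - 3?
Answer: 2916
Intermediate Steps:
W(G, H) = -3 + G*H**2 (W(G, H) = G*H**2 - 3 = -3 + G*H**2)
K = 54 (K = (6*(-3 + 0*0**2))*(-3) = (6*(-3 + 0*0))*(-3) = (6*(-3 + 0))*(-3) = (6*(-3))*(-3) = -18*(-3) = 54)
K**2 = 54**2 = 2916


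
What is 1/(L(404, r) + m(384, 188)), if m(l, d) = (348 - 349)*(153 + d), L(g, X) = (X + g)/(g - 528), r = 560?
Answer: -31/10812 ≈ -0.0028672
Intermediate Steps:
L(g, X) = (X + g)/(-528 + g)
m(l, d) = -153 - d (m(l, d) = -(153 + d) = -153 - d)
1/(L(404, r) + m(384, 188)) = 1/((560 + 404)/(-528 + 404) + (-153 - 1*188)) = 1/(964/(-124) + (-153 - 188)) = 1/(-1/124*964 - 341) = 1/(-241/31 - 341) = 1/(-10812/31) = -31/10812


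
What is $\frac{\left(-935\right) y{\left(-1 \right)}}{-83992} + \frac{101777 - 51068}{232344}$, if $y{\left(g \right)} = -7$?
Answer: $\frac{28525613}{203281638} \approx 0.14033$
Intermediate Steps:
$\frac{\left(-935\right) y{\left(-1 \right)}}{-83992} + \frac{101777 - 51068}{232344} = \frac{\left(-935\right) \left(-7\right)}{-83992} + \frac{101777 - 51068}{232344} = 6545 \left(- \frac{1}{83992}\right) + 50709 \cdot \frac{1}{232344} = - \frac{6545}{83992} + \frac{16903}{77448} = \frac{28525613}{203281638}$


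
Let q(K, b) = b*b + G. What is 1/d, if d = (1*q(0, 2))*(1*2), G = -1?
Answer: ⅙ ≈ 0.16667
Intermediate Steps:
q(K, b) = -1 + b² (q(K, b) = b*b - 1 = b² - 1 = -1 + b²)
d = 6 (d = (1*(-1 + 2²))*(1*2) = (1*(-1 + 4))*2 = (1*3)*2 = 3*2 = 6)
1/d = 1/6 = ⅙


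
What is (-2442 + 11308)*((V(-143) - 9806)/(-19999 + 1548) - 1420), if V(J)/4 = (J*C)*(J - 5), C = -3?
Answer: -229954303436/18451 ≈ -1.2463e+7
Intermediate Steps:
V(J) = -12*J*(-5 + J) (V(J) = 4*((J*(-3))*(J - 5)) = 4*((-3*J)*(-5 + J)) = 4*(-3*J*(-5 + J)) = -12*J*(-5 + J))
(-2442 + 11308)*((V(-143) - 9806)/(-19999 + 1548) - 1420) = (-2442 + 11308)*((12*(-143)*(5 - 1*(-143)) - 9806)/(-19999 + 1548) - 1420) = 8866*((12*(-143)*(5 + 143) - 9806)/(-18451) - 1420) = 8866*((12*(-143)*148 - 9806)*(-1/18451) - 1420) = 8866*((-253968 - 9806)*(-1/18451) - 1420) = 8866*(-263774*(-1/18451) - 1420) = 8866*(263774/18451 - 1420) = 8866*(-25936646/18451) = -229954303436/18451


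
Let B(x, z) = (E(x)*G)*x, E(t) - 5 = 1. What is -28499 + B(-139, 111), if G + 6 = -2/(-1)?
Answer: -25163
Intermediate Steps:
G = -4 (G = -6 - 2/(-1) = -6 - 2*(-1) = -6 + 2 = -4)
E(t) = 6 (E(t) = 5 + 1 = 6)
B(x, z) = -24*x (B(x, z) = (6*(-4))*x = -24*x)
-28499 + B(-139, 111) = -28499 - 24*(-139) = -28499 + 3336 = -25163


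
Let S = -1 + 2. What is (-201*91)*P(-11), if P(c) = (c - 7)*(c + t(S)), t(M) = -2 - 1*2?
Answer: -4938570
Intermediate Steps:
S = 1
t(M) = -4 (t(M) = -2 - 2 = -4)
P(c) = (-7 + c)*(-4 + c) (P(c) = (c - 7)*(c - 4) = (-7 + c)*(-4 + c))
(-201*91)*P(-11) = (-201*91)*(28 + (-11)**2 - 11*(-11)) = -18291*(28 + 121 + 121) = -18291*270 = -4938570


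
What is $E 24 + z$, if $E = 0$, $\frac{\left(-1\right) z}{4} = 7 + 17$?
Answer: $-96$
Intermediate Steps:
$z = -96$ ($z = - 4 \left(7 + 17\right) = \left(-4\right) 24 = -96$)
$E 24 + z = 0 \cdot 24 - 96 = 0 - 96 = -96$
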